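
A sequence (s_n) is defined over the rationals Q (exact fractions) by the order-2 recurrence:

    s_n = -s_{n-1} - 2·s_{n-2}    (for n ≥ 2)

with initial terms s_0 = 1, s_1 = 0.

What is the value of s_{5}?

s_2 = -1·0 + -2·1 = -2
s_3 = -1·-2 + -2·0 = 2
s_4 = -1·2 + -2·-2 = 2
s_5 = -1·2 + -2·2 = -6

-6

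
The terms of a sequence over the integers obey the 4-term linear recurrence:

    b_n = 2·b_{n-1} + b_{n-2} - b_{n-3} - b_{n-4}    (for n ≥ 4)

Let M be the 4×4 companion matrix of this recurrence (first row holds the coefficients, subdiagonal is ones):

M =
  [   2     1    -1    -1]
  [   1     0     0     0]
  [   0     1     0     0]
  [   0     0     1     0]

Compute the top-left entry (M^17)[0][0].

504355

(M^17)[0][0] is the top entry after applying M 17 times to the unit state (1, 0, 0, 0). Equivalently it is h_{20} for the auxiliary sequence (h_n) obeying the same recurrence with h_3 = 1 and h_i = 0 for 0 ≤ i < 3:
h_4 = 2·1 + 1·0 + -1·0 + -1·0 = 2
h_5 = 2·2 + 1·1 + -1·0 + -1·0 = 5
h_6 = 2·5 + 1·2 + -1·1 + -1·0 = 11
h_7 = 2·11 + 1·5 + -1·2 + -1·1 = 24
h_8 = 2·24 + 1·11 + -1·5 + -1·2 = 52
h_9 = 2·52 + 1·24 + -1·11 + -1·5 = 112
h_10 = 2·112 + 1·52 + -1·24 + -1·11 = 241
h_11 = 2·241 + 1·112 + -1·52 + -1·24 = 518
h_12 = 2·518 + 1·241 + -1·112 + -1·52 = 1113
h_13 = 2·1113 + 1·518 + -1·241 + -1·112 = 2391
h_14 = 2·2391 + 1·1113 + -1·518 + -1·241 = 5136
h_15 = 2·5136 + 1·2391 + -1·1113 + -1·518 = 11032
h_16 = 2·11032 + 1·5136 + -1·2391 + -1·1113 = 23696
h_17 = 2·23696 + 1·11032 + -1·5136 + -1·2391 = 50897
h_18 = 2·50897 + 1·23696 + -1·11032 + -1·5136 = 109322
h_19 = 2·109322 + 1·50897 + -1·23696 + -1·11032 = 234813
h_20 = 2·234813 + 1·109322 + -1·50897 + -1·23696 = 504355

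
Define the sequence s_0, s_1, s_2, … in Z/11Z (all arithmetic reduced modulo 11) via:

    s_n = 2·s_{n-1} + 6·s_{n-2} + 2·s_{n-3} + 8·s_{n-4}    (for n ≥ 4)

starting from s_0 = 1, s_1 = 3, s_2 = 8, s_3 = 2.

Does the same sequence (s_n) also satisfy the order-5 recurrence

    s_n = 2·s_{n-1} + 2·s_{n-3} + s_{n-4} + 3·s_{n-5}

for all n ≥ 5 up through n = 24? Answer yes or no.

no

Terms s_0..s_24: 1, 3, 8, 2, 0, 8, 7, 1, 5, 6, 1, 1, 5, 0, 7, 10, 3, 3, 1, 7, 6, 3, 9, 5, 8
n=5: candidate gives 0, actual s_5 = 8 ✗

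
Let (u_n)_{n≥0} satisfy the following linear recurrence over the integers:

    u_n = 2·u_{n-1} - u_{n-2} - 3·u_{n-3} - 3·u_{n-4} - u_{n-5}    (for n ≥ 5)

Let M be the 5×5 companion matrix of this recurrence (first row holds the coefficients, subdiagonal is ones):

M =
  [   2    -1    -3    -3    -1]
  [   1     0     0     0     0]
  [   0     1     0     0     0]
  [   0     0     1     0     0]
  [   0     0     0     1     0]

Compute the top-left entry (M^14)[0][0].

(M^14)[0][0] is the top entry after applying M 14 times to the unit state (1, 0, 0, 0, 0). Equivalently it is h_{18} for the auxiliary sequence (h_n) obeying the same recurrence with h_4 = 1 and h_i = 0 for 0 ≤ i < 4:
h_5 = 2·1 + -1·0 + -3·0 + -3·0 + -1·0 = 2
h_6 = 2·2 + -1·1 + -3·0 + -3·0 + -1·0 = 3
h_7 = 2·3 + -1·2 + -3·1 + -3·0 + -1·0 = 1
h_8 = 2·1 + -1·3 + -3·2 + -3·1 + -1·0 = -10
h_9 = 2·-10 + -1·1 + -3·3 + -3·2 + -1·1 = -37
h_10 = 2·-37 + -1·-10 + -3·1 + -3·3 + -1·2 = -78
h_11 = 2·-78 + -1·-37 + -3·-10 + -3·1 + -1·3 = -95
h_12 = 2·-95 + -1·-78 + -3·-37 + -3·-10 + -1·1 = 28
h_13 = 2·28 + -1·-95 + -3·-78 + -3·-37 + -1·-10 = 506
h_14 = 2·506 + -1·28 + -3·-95 + -3·-78 + -1·-37 = 1540
h_15 = 2·1540 + -1·506 + -3·28 + -3·-95 + -1·-78 = 2853
h_16 = 2·2853 + -1·1540 + -3·506 + -3·28 + -1·-95 = 2659
h_17 = 2·2659 + -1·2853 + -3·1540 + -3·506 + -1·28 = -3701
h_18 = 2·-3701 + -1·2659 + -3·2853 + -3·1540 + -1·506 = -23746

-23746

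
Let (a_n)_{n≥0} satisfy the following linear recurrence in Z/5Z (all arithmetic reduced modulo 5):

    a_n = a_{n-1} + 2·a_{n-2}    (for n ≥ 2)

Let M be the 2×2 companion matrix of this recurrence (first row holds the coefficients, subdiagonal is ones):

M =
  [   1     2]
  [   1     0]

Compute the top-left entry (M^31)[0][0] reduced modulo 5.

0

(M^31)[0][0] is the top entry after applying M 31 times to the unit state (1, 0). Equivalently it is h_{32} for the auxiliary sequence (h_n) obeying the same recurrence with h_1 = 1 and h_i = 0 for 0 ≤ i < 1:
h_2 = 1·1 + 2·0 = 1
h_3 = 1·1 + 2·1 = 3
h_4 = 1·3 + 2·1 = 0
h_5 = 1·0 + 2·3 = 1
(h_4, h_5) = (0, 1) = (h_0, h_1), so the sequence has period 4.
32 ≡ 0 (mod 4), hence h_32 = h_0 = 0.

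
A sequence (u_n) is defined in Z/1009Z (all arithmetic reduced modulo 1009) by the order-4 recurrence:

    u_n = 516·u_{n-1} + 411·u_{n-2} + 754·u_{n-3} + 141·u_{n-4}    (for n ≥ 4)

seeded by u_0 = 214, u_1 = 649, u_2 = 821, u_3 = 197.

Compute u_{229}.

118

u_4 = 516·197 + 411·821 + 754·649 + 141·214 = 53
u_5 = 516·53 + 411·197 + 754·821 + 141·649 = 559
u_6 = 516·559 + 411·53 + 754·197 + 141·821 = 405
u_7 = 516·405 + 411·559 + 754·53 + 141·197 = 959
u_8 = 516·959 + 411·405 + 754·559 + 141·53 = 538
u_9 = 516·538 + 411·959 + 754·405 + 141·559 = 532
Continuing the recurrence:
  u_10 = 445;  u_11 = 323;  u_12 = 178;  u_13 = 482;  u_14 = 559;  u_15 = 361
  u_16 = 378;  u_17 = 442;  u_18 = 900;  u_19 = 218;  u_20 = 205;  u_21 = 957
  u_22 = 590;  u_23 = 200;  u_24 = 399;  u_25 = 141;  u_26 = 541;  u_27 = 213
  u_28 = 422;  u_29 = 556;  u_30 = 2;  u_31 = 621;  u_32 = 856;  u_33 = 910
  u_34 = 390;  u_35 = 571;  u_36 = 512;  u_37 = 26;  u_38 = 45;  u_39 = 1
  u_40 = 826;  u_41 = 83;  u_42 = 948;  u_43 = 2;  u_44 = 632;  u_45 = 33
  u_46 = 284;  u_47 = 238;  u_48 = 376;  u_49 = 69;  u_50 = 991;  u_51 = 136
  u_52 = 326;  u_53 = 307;  u_54 = 912;  u_55 = 63;  u_56 = 682;  u_57 = 858
  u_58 = 105;  u_59 = 640;  u_60 = 535;  u_61 = 660;  u_62 = 378;  u_63 = 379
  u_64 = 762;  u_65 = 771;  u_66 = 722;  u_67 = 675;  u_68 = 929;  u_69 = 315
  u_70 = 815;  u_71 = 649;  u_72 = 87;  u_73 = 907;  u_74 = 148;  u_75 = 852
  u_76 = 940;  u_77 = 106;  u_78 = 466;  u_79 = 996;  u_80 = 745;  u_81 = 745
  u_82 = 868;  u_83 = 262;  u_84 = 383;  u_85 = 332;  u_86 = 883;  u_87 = 623
  u_88 = 901;  u_89 = 783;  u_90 = 380;  u_91 = 633;  u_92 = 530;  u_93 = 268
  u_94 = 69;  u_95 = 973;  u_96 = 29;  u_97 = 181;  u_98 = 117;  u_99 = 203
  u_100 = 788;  u_101 = 398;  u_102 = 567;  u_103 = 304;  u_104 = 964;  u_105 = 140
  u_106 = 677;  u_107 = 98;  u_108 = 214;  u_109 = 834;  u_110 = 518;  u_111 = 234
  u_112 = 805;  u_113 = 630;  u_114 = 336;  u_115 = 712;  u_116 = 257;  u_117 = 578
  u_118 = 288;  u_119 = 270;  u_120 = 230;  u_121 = 593;  u_122 = 964;  u_123 = 141
  u_124 = 52;  u_125 = 269;  u_126 = 832;  u_127 = 623;  u_128 = 793;  u_129 = 636
  u_130 = 83;  u_131 = 160;  u_132 = 721;  u_133 = 798;  u_134 = 954;  u_135 = 70
  u_136 = 478;  u_137 = 379;  u_138 = 150;  u_139 = 69;  u_140 = 404;  u_141 = 771
  u_142 = 377;  u_143 = 396;  u_144 = 689;  u_145 = 122;  u_146 = 653;  u_147 = 855
  u_148 = 690;  u_149 = 155;  u_150 = 503;  u_151 = 473;  u_152 = 30;  u_153 = 555
  u_154 = 804;  u_155 = 757;  u_156 = 559;  u_157 = 594;  u_158 = 514;  u_159 = 329
  u_160 = 622;  u_161 = 210;  u_162 = 440;  u_163 = 338;  u_164 = 935;  u_165 = 991
  u_166 = 724;  u_167 = 862;  u_168 = 951;  u_169 = 981;  u_170 = 383;  u_171 = 581
  u_172 = 103;  u_173 = 634;  u_174 = 877;  u_175 = 913;  u_176 = 306;  u_177 = 343
  u_178 = 877;  u_179 = 466;  u_180 = 625;  u_181 = 739;  u_182 = 293;  u_183 = 26
  u_184 = 222;  u_185 = 345;  u_186 = 236;  u_187 = 755;  u_188 = 69;  u_189 = 395
  u_190 = 282;  u_191 = 180;  u_192 = 742;  u_193 = 713;  u_194 = 792;  u_195 = 88
  u_196 = 108;  u_197 = 559;  u_198 = 302;  u_199 = 146;  u_200 = 502;  u_201 = 994
  u_202 = 116;  u_203 = 753;  u_204 = 277;  u_205 = 976;  u_206 = 871;  u_207 = 208
  u_208 = 209;  u_209 = 880;  u_210 = 314;  u_211 = 282;  u_212 = 933;  u_213 = 625
  u_214 = 279;  u_215 = 886;  u_216 = 172;  u_217 = 693;  u_218 = 538;  u_219 = 764
  u_220 = 757;  u_221 = 208;  u_222 = 829;  u_223 = 125;  u_224 = 830;  u_225 = 942
  u_226 = 80;  u_227 = 329
u_228 = 516·329 + 411·80 + 754·942 + 141·830 = 762
u_229 = 516·762 + 411·329 + 754·80 + 141·942 = 118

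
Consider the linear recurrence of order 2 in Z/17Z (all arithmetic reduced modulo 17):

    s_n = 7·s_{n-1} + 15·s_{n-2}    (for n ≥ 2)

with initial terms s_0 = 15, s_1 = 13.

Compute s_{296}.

s_2 = 7·13 + 15·15 = 10
s_3 = 7·10 + 15·13 = 10
s_4 = 7·10 + 15·10 = 16
s_5 = 7·16 + 15·10 = 7
s_6 = 7·7 + 15·16 = 0
s_7 = 7·0 + 15·7 = 3
s_8 = 7·3 + 15·0 = 4
s_9 = 7·4 + 15·3 = 5
s_10 = 7·5 + 15·4 = 10
s_11 = 7·10 + 15·5 = 9
s_12 = 7·9 + 15·10 = 9
s_13 = 7·9 + 15·9 = 11
s_14 = 7·11 + 15·9 = 8
s_15 = 7·8 + 15·11 = 0
s_16 = 7·0 + 15·8 = 1
s_17 = 7·1 + 15·0 = 7
s_18 = 7·7 + 15·1 = 13
s_19 = 7·13 + 15·7 = 9
s_20 = 7·9 + 15·13 = 3
s_21 = 7·3 + 15·9 = 3
s_22 = 7·3 + 15·3 = 15
s_23 = 7·15 + 15·3 = 14
s_24 = 7·14 + 15·15 = 0
s_25 = 7·0 + 15·14 = 6
s_26 = 7·6 + 15·0 = 8
s_27 = 7·8 + 15·6 = 10
s_28 = 7·10 + 15·8 = 3
s_29 = 7·3 + 15·10 = 1
s_30 = 7·1 + 15·3 = 1
s_31 = 7·1 + 15·1 = 5
s_32 = 7·5 + 15·1 = 16
s_33 = 7·16 + 15·5 = 0
s_34 = 7·0 + 15·16 = 2
s_35 = 7·2 + 15·0 = 14
s_36 = 7·14 + 15·2 = 9
s_37 = 7·9 + 15·14 = 1
s_38 = 7·1 + 15·9 = 6
s_39 = 7·6 + 15·1 = 6
s_40 = 7·6 + 15·6 = 13
s_41 = 7·13 + 15·6 = 11
s_42 = 7·11 + 15·13 = 0
s_43 = 7·0 + 15·11 = 12
s_44 = 7·12 + 15·0 = 16
s_45 = 7·16 + 15·12 = 3
s_46 = 7·3 + 15·16 = 6
s_47 = 7·6 + 15·3 = 2
s_48 = 7·2 + 15·6 = 2
s_49 = 7·2 + 15·2 = 10
s_50 = 7·10 + 15·2 = 15
s_51 = 7·15 + 15·10 = 0
s_52 = 7·0 + 15·15 = 4
s_53 = 7·4 + 15·0 = 11
s_54 = 7·11 + 15·4 = 1
s_55 = 7·1 + 15·11 = 2
s_56 = 7·2 + 15·1 = 12
s_57 = 7·12 + 15·2 = 12
s_58 = 7·12 + 15·12 = 9
s_59 = 7·9 + 15·12 = 5
s_60 = 7·5 + 15·9 = 0
s_61 = 7·0 + 15·5 = 7
s_62 = 7·7 + 15·0 = 15
s_63 = 7·15 + 15·7 = 6
s_64 = 7·6 + 15·15 = 12
s_65 = 7·12 + 15·6 = 4
s_66 = 7·4 + 15·12 = 4
s_67 = 7·4 + 15·4 = 3
s_68 = 7·3 + 15·4 = 13
s_69 = 7·13 + 15·3 = 0
s_70 = 7·0 + 15·13 = 8
s_71 = 7·8 + 15·0 = 5
s_72 = 7·5 + 15·8 = 2
s_73 = 7·2 + 15·5 = 4
s_74 = 7·4 + 15·2 = 7
s_75 = 7·7 + 15·4 = 7
s_76 = 7·7 + 15·7 = 1
s_77 = 7·1 + 15·7 = 10
s_78 = 7·10 + 15·1 = 0
s_79 = 7·0 + 15·10 = 14
s_80 = 7·14 + 15·0 = 13
s_81 = 7·13 + 15·14 = 12
s_82 = 7·12 + 15·13 = 7
s_83 = 7·7 + 15·12 = 8
s_84 = 7·8 + 15·7 = 8
s_85 = 7·8 + 15·8 = 6
s_86 = 7·6 + 15·8 = 9
s_87 = 7·9 + 15·6 = 0
s_88 = 7·0 + 15·9 = 16
s_89 = 7·16 + 15·0 = 10
s_90 = 7·10 + 15·16 = 4
s_91 = 7·4 + 15·10 = 8
s_92 = 7·8 + 15·4 = 14
s_93 = 7·14 + 15·8 = 14
s_94 = 7·14 + 15·14 = 2
s_95 = 7·2 + 15·14 = 3
s_96 = 7·3 + 15·2 = 0
s_97 = 7·0 + 15·3 = 11
s_98 = 7·11 + 15·0 = 9
s_99 = 7·9 + 15·11 = 7
s_100 = 7·7 + 15·9 = 14
s_101 = 7·14 + 15·7 = 16
s_102 = 7·16 + 15·14 = 16
s_103 = 7·16 + 15·16 = 12
s_104 = 7·12 + 15·16 = 1
s_105 = 7·1 + 15·12 = 0
s_106 = 7·0 + 15·1 = 15
s_107 = 7·15 + 15·0 = 3
s_108 = 7·3 + 15·15 = 8
s_109 = 7·8 + 15·3 = 16
s_110 = 7·16 + 15·8 = 11
s_111 = 7·11 + 15·16 = 11
s_112 = 7·11 + 15·11 = 4
s_113 = 7·4 + 15·11 = 6
s_114 = 7·6 + 15·4 = 0
s_115 = 7·0 + 15·6 = 5
s_116 = 7·5 + 15·0 = 1
s_117 = 7·1 + 15·5 = 14
s_118 = 7·14 + 15·1 = 11
s_119 = 7·11 + 15·14 = 15
s_120 = 7·15 + 15·11 = 15
s_121 = 7·15 + 15·15 = 7
s_122 = 7·7 + 15·15 = 2
s_123 = 7·2 + 15·7 = 0
s_124 = 7·0 + 15·2 = 13
s_125 = 7·13 + 15·0 = 6
s_126 = 7·6 + 15·13 = 16
s_127 = 7·16 + 15·6 = 15
s_128 = 7·15 + 15·16 = 5
s_129 = 7·5 + 15·15 = 5
s_130 = 7·5 + 15·5 = 8
s_131 = 7·8 + 15·5 = 12
s_132 = 7·12 + 15·8 = 0
s_133 = 7·0 + 15·12 = 10
s_134 = 7·10 + 15·0 = 2
s_135 = 7·2 + 15·10 = 11
s_136 = 7·11 + 15·2 = 5
s_137 = 7·5 + 15·11 = 13
s_138 = 7·13 + 15·5 = 13
s_139 = 7·13 + 15·13 = 14
s_140 = 7·14 + 15·13 = 4
s_141 = 7·4 + 15·14 = 0
s_142 = 7·0 + 15·4 = 9
s_143 = 7·9 + 15·0 = 12
s_144 = 7·12 + 15·9 = 15
s_145 = 7·15 + 15·12 = 13
(s_144, s_145) = (15, 13) = (s_0, s_1), so the sequence has period 144.
296 ≡ 8 (mod 144), hence s_296 = s_8 = 4.

4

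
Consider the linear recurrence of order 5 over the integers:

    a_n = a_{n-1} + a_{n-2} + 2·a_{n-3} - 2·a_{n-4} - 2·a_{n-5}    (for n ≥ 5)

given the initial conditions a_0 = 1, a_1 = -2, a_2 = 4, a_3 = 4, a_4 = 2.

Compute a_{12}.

450

a_5 = 1·2 + 1·4 + 2·4 + -2·-2 + -2·1 = 16
a_6 = 1·16 + 1·2 + 2·4 + -2·4 + -2·-2 = 22
a_7 = 1·22 + 1·16 + 2·2 + -2·4 + -2·4 = 26
a_8 = 1·26 + 1·22 + 2·16 + -2·2 + -2·4 = 68
a_9 = 1·68 + 1·26 + 2·22 + -2·16 + -2·2 = 102
a_10 = 1·102 + 1·68 + 2·26 + -2·22 + -2·16 = 146
a_11 = 1·146 + 1·102 + 2·68 + -2·26 + -2·22 = 288
a_12 = 1·288 + 1·146 + 2·102 + -2·68 + -2·26 = 450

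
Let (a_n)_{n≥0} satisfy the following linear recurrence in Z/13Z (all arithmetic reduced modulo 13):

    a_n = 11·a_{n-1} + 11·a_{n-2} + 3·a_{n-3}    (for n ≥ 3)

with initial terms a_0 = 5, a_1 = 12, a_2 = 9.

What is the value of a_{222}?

9

a_3 = 11·9 + 11·12 + 3·5 = 12
a_4 = 11·12 + 11·9 + 3·12 = 7
a_5 = 11·7 + 11·12 + 3·9 = 2
a_6 = 11·2 + 11·7 + 3·12 = 5
a_7 = 11·5 + 11·2 + 3·7 = 7
a_8 = 11·7 + 11·5 + 3·2 = 8
Continuing the recurrence:
  a_9 = 11;  a_10 = 9;  a_11 = 10;  a_12 = 8;  a_13 = 4;  a_14 = 6
  a_15 = 4;  a_16 = 5;  a_17 = 0;  a_18 = 2;  a_19 = 11;  a_20 = 0
  a_21 = 10;  a_22 = 0;  a_23 = 6;  a_24 = 5;  a_25 = 4;  a_26 = 0
  a_27 = 7;  a_28 = 11;  a_29 = 3;  a_30 = 6;  a_31 = 2;  a_32 = 6
  a_33 = 2;  a_34 = 3;  a_35 = 8;  a_36 = 10;  a_37 = 12;  a_38 = 6
  a_39 = 7;  a_40 = 10;  a_41 = 10;  a_42 = 7;  a_43 = 9;  a_44 = 11
  a_45 = 7;  a_46 = 4;  a_47 = 11;  a_48 = 4;  a_49 = 8;  a_50 = 9
  a_51 = 4;  a_52 = 11;  a_53 = 10;  a_54 = 9;  a_55 = 8;  a_56 = 9
  a_57 = 6;  a_58 = 7;  a_59 = 1;  a_60 = 2;  a_61 = 2;  a_62 = 8
  a_63 = 12;  a_64 = 5;  a_65 = 3;  a_66 = 7;  a_67 = 8;  a_68 = 5
  a_69 = 8;  a_70 = 11;  a_71 = 3;  a_72 = 9;  a_73 = 9;  a_74 = 12
  a_75 = 11;  a_76 = 7;  a_77 = 0;  a_78 = 6;  a_79 = 9;  a_80 = 9
  a_81 = 8;  a_82 = 6;  a_83 = 12;  a_84 = 1;  a_85 = 5;  a_86 = 11
  a_87 = 10;  a_88 = 12;  a_89 = 2;  a_90 = 2;  a_91 = 2;  a_92 = 11
  a_93 = 6;  a_94 = 11;  a_95 = 12;  a_96 = 11;  a_97 = 0;  a_98 = 1
  a_99 = 5;  a_100 = 1;  a_101 = 4;  a_102 = 5;  a_103 = 11;  a_104 = 6
  a_105 = 7;  a_106 = 7;  a_107 = 3;  a_108 = 1;  a_109 = 0;  a_110 = 7
  a_111 = 2;  a_112 = 8;  a_113 = 1;  a_114 = 1;  a_115 = 7;  a_116 = 0
  a_117 = 2;  a_118 = 4;  a_119 = 1;  a_120 = 9;  a_121 = 5;  a_122 = 1
  a_123 = 2;  a_124 = 9;  a_125 = 7;  a_126 = 0;  a_127 = 0;  a_128 = 8
  a_129 = 10;  a_130 = 3;  a_131 = 11;  a_132 = 2;  a_133 = 9;  a_134 = 11
  a_135 = 5;  a_136 = 8;  a_137 = 7;  a_138 = 11;  a_139 = 1;  a_140 = 10
  a_141 = 11;  a_142 = 0;  a_143 = 8;  a_144 = 4;  a_145 = 2;  a_146 = 12
  a_147 = 10;  a_148 = 1;  a_149 = 1;  a_150 = 0;  a_151 = 1;  a_152 = 1
  a_153 = 9;  a_154 = 9;  a_155 = 6;  a_156 = 10;  a_157 = 8;  a_158 = 8
  a_159 = 11;  a_160 = 12;  a_161 = 4;  a_162 = 1;  a_163 = 0;  a_164 = 10
  a_165 = 9;  a_166 = 1;  a_167 = 10;  a_168 = 5;  a_169 = 12;  a_170 = 9
  a_171 = 12;  a_172 = 7;  a_173 = 2;  a_174 = 5;  a_175 = 7;  a_176 = 8
  a_177 = 11;  a_178 = 9;  a_179 = 10;  a_180 = 8;  a_181 = 4;  a_182 = 6
  a_183 = 4;  a_184 = 5;  a_185 = 0;  a_186 = 2;  a_187 = 11;  a_188 = 0
  a_189 = 10;  a_190 = 0;  a_191 = 6;  a_192 = 5;  a_193 = 4;  a_194 = 0
  a_195 = 7;  a_196 = 11;  a_197 = 3;  a_198 = 6;  a_199 = 2;  a_200 = 6
  a_201 = 2;  a_202 = 3;  a_203 = 8;  a_204 = 10;  a_205 = 12;  a_206 = 6
  a_207 = 7;  a_208 = 10;  a_209 = 10;  a_210 = 7;  a_211 = 9;  a_212 = 11
  a_213 = 7;  a_214 = 4;  a_215 = 11;  a_216 = 4;  a_217 = 8;  a_218 = 9
  a_219 = 4;  a_220 = 11
a_221 = 11·11 + 11·4 + 3·9 = 10
a_222 = 11·10 + 11·11 + 3·4 = 9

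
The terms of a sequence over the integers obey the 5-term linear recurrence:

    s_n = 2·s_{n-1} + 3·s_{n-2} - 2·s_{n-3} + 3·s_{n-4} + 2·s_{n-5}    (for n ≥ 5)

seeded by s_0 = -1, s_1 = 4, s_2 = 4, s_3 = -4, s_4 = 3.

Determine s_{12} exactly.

s_5 = 2·3 + 3·-4 + -2·4 + 3·4 + 2·-1 = -4
s_6 = 2·-4 + 3·3 + -2·-4 + 3·4 + 2·4 = 29
s_7 = 2·29 + 3·-4 + -2·3 + 3·-4 + 2·4 = 36
s_8 = 2·36 + 3·29 + -2·-4 + 3·3 + 2·-4 = 168
s_9 = 2·168 + 3·36 + -2·29 + 3·-4 + 2·3 = 380
s_10 = 2·380 + 3·168 + -2·36 + 3·29 + 2·-4 = 1271
s_11 = 2·1271 + 3·380 + -2·168 + 3·36 + 2·29 = 3512
s_12 = 2·3512 + 3·1271 + -2·380 + 3·168 + 2·36 = 10653

10653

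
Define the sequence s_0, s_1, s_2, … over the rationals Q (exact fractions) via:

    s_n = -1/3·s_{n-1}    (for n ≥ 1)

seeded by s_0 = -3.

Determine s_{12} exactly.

s_1 = -1/3·-3 = 1
s_2 = -1/3·1 = -1/3
s_3 = -1/3·-1/3 = 1/9
s_4 = -1/3·1/9 = -1/27
s_5 = -1/3·-1/27 = 1/81
s_6 = -1/3·1/81 = -1/243
s_7 = -1/3·-1/243 = 1/729
s_8 = -1/3·1/729 = -1/2187
s_9 = -1/3·-1/2187 = 1/6561
s_10 = -1/3·1/6561 = -1/19683
s_11 = -1/3·-1/19683 = 1/59049
s_12 = -1/3·1/59049 = -1/177147

-1/177147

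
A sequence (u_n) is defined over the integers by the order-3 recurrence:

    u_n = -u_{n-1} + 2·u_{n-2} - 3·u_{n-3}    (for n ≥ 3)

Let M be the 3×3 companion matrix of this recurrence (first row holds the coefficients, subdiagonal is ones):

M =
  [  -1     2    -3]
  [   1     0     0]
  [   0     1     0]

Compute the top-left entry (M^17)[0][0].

(M^17)[0][0] is the top entry after applying M 17 times to the unit state (1, 0, 0). Equivalently it is h_{19} for the auxiliary sequence (h_n) obeying the same recurrence with h_2 = 1 and h_i = 0 for 0 ≤ i < 2:
h_3 = -1·1 + 2·0 + -3·0 = -1
h_4 = -1·-1 + 2·1 + -3·0 = 3
h_5 = -1·3 + 2·-1 + -3·1 = -8
h_6 = -1·-8 + 2·3 + -3·-1 = 17
h_7 = -1·17 + 2·-8 + -3·3 = -42
h_8 = -1·-42 + 2·17 + -3·-8 = 100
h_9 = -1·100 + 2·-42 + -3·17 = -235
h_10 = -1·-235 + 2·100 + -3·-42 = 561
h_11 = -1·561 + 2·-235 + -3·100 = -1331
h_12 = -1·-1331 + 2·561 + -3·-235 = 3158
h_13 = -1·3158 + 2·-1331 + -3·561 = -7503
h_14 = -1·-7503 + 2·3158 + -3·-1331 = 17812
h_15 = -1·17812 + 2·-7503 + -3·3158 = -42292
h_16 = -1·-42292 + 2·17812 + -3·-7503 = 100425
h_17 = -1·100425 + 2·-42292 + -3·17812 = -238445
h_18 = -1·-238445 + 2·100425 + -3·-42292 = 566171
h_19 = -1·566171 + 2·-238445 + -3·100425 = -1344336

-1344336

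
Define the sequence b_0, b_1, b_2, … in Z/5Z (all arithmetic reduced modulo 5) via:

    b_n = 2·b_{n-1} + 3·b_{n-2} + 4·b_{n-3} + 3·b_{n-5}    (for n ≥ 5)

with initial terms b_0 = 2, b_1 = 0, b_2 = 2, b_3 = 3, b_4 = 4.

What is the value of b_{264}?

b_5 = 2·4 + 3·3 + 4·2 + 0·0 + 3·2 = 1
b_6 = 2·1 + 3·4 + 4·3 + 0·2 + 3·0 = 1
b_7 = 2·1 + 3·1 + 4·4 + 0·3 + 3·2 = 2
b_8 = 2·2 + 3·1 + 4·1 + 0·4 + 3·3 = 0
b_9 = 2·0 + 3·2 + 4·1 + 0·1 + 3·4 = 2
b_10 = 2·2 + 3·0 + 4·2 + 0·1 + 3·1 = 0
Continuing the recurrence:
  b_11 = 4;  b_12 = 2;  b_13 = 1;  b_14 = 0;  b_15 = 1;  b_16 = 3
  b_17 = 0;  b_18 = 1;  b_19 = 4;  b_20 = 4;  b_21 = 3;  b_22 = 4
  b_23 = 1;  b_24 = 3;  b_25 = 2;  b_26 = 1;  b_27 = 2;  b_28 = 3
  b_29 = 0;  b_30 = 3;  b_31 = 1;  b_32 = 2;  b_33 = 3;  b_34 = 1
  b_35 = 3;  b_36 = 4;  b_37 = 2;  b_38 = 2;  b_39 = 4;  b_40 = 1
  b_41 = 4;  b_42 = 3;  b_43 = 3;  b_44 = 3;  b_45 = 0;  b_46 = 3
  b_47 = 2;  b_48 = 2;  b_49 = 1;  b_50 = 1;  b_51 = 2;  b_52 = 2
  b_53 = 0;  b_54 = 2;  b_55 = 0;  b_56 = 2;  b_57 = 3;  b_58 = 2
  b_59 = 2;  b_60 = 2;  b_61 = 4;  b_62 = 1;  b_63 = 3;  b_64 = 1
  b_65 = 1;  b_66 = 4;  b_67 = 3;  b_68 = 1;  b_69 = 0;  b_70 = 3
  b_71 = 2;  b_72 = 2;  b_73 = 0;  b_74 = 4;  b_75 = 0;  b_76 = 3
  b_77 = 3;  b_78 = 0;  b_79 = 3;  b_80 = 3;  b_81 = 4;  b_82 = 3
  b_83 = 0;  b_84 = 4;  b_85 = 4;  b_86 = 2;  b_87 = 1;  b_88 = 4
  b_89 = 1;  b_90 = 0;  b_91 = 0;  b_92 = 2;  b_93 = 1;  b_94 = 1
  b_95 = 3;  b_96 = 3;  b_97 = 0;  b_98 = 4;  b_99 = 3;  b_100 = 2
  b_101 = 3;  b_102 = 4;  b_103 = 2;  b_104 = 2;  b_105 = 2;  b_106 = 2
  b_107 = 0;  b_108 = 0;  b_109 = 4;  b_110 = 4;  b_111 = 1;  b_112 = 0
  b_113 = 4;  b_114 = 4;  b_115 = 2;  b_116 = 0;  b_117 = 2;  b_118 = 4
  b_119 = 1;  b_120 = 3;  b_121 = 0;  b_122 = 4;  b_123 = 2;  b_124 = 4
  b_125 = 4;  b_126 = 3;  b_127 = 1;  b_128 = 3;  b_129 = 3;  b_130 = 1
  b_131 = 2;  b_132 = 2;  b_133 = 3;  b_134 = 4;  b_135 = 3;  b_136 = 1
  b_137 = 3;  b_138 = 0;  b_139 = 0;  b_140 = 1;  b_141 = 0;  b_142 = 2
  b_143 = 3;  b_144 = 2;  b_145 = 4;  b_146 = 1;  b_147 = 3;  b_148 = 4
  b_149 = 2;  b_150 = 0;  b_151 = 0;  b_152 = 2;  b_153 = 1;  b_154 = 4
  b_155 = 4;  b_156 = 4;  b_157 = 2;  b_158 = 0;  b_159 = 4;  b_160 = 3
  b_161 = 0;  b_162 = 1;  b_163 = 4;  b_164 = 3;  b_165 = 1;  b_166 = 2
  b_167 = 2;  b_168 = 1;  b_169 = 0;  b_170 = 4;  b_171 = 3;  b_172 = 4
  b_173 = 1;  b_174 = 1;  b_175 = 3;  b_176 = 2;  b_177 = 4;  b_178 = 4
  b_179 = 1;  b_180 = 4;  b_181 = 3;  b_182 = 4;  b_183 = 0;  b_184 = 2
  b_185 = 2;  b_186 = 4;  b_187 = 4;  b_188 = 3;  b_189 = 0;  b_190 = 1
  b_191 = 1;  b_192 = 2;  b_193 = 0;  b_194 = 0;  b_195 = 1;  b_196 = 0
  b_197 = 4;  b_198 = 2;  b_199 = 1;  b_200 = 2;  b_201 = 0;  b_202 = 2
  b_203 = 3;  b_204 = 0;  b_205 = 3;  b_206 = 3;  b_207 = 1;  b_208 = 2
  b_209 = 4;  b_210 = 2;  b_211 = 3;  b_212 = 1;  b_213 = 0;  b_214 = 2
  b_215 = 4;  b_216 = 3;  b_217 = 4;  b_218 = 3;  b_219 = 1;  b_220 = 4
  b_221 = 2;  b_222 = 2;  b_223 = 0;  b_224 = 2;  b_225 = 4;  b_226 = 0
  b_227 = 1;  b_228 = 3;  b_229 = 0;  b_230 = 0;  b_231 = 2;  b_232 = 2
  b_233 = 4;  b_234 = 2;  b_235 = 4;  b_236 = 1;  b_237 = 3;  b_238 = 2
  b_239 = 3;  b_240 = 1;  b_241 = 2;  b_242 = 3;  b_243 = 2;  b_244 = 0
  b_245 = 1;  b_246 = 1;  b_247 = 4;  b_248 = 1;  b_249 = 3;  b_250 = 3
  b_251 = 2;  b_252 = 2;  b_253 = 0;  b_254 = 3;  b_255 = 3;  b_256 = 1
  b_257 = 4;  b_258 = 3;  b_259 = 1;  b_260 = 1;  b_261 = 0;  b_262 = 4
b_263 = 2·4 + 3·0 + 4·1 + 0·1 + 3·3 = 1
b_264 = 2·1 + 3·4 + 4·0 + 0·1 + 3·1 = 2

2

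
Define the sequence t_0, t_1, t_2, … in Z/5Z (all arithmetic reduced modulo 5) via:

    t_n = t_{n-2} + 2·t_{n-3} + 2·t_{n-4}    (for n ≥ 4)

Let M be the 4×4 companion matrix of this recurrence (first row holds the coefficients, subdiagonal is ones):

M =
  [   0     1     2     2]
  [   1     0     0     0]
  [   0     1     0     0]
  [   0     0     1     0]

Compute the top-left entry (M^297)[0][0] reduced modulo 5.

(M^297)[0][0] is the top entry after applying M 297 times to the unit state (1, 0, 0, 0). Equivalently it is h_{300} for the auxiliary sequence (h_n) obeying the same recurrence with h_3 = 1 and h_i = 0 for 0 ≤ i < 3:
h_4 = 0·1 + 1·0 + 2·0 + 2·0 = 0
h_5 = 0·0 + 1·1 + 2·0 + 2·0 = 1
h_6 = 0·1 + 1·0 + 2·1 + 2·0 = 2
h_7 = 0·2 + 1·1 + 2·0 + 2·1 = 3
h_8 = 0·3 + 1·2 + 2·1 + 2·0 = 4
h_9 = 0·4 + 1·3 + 2·2 + 2·1 = 4
h_10 = 0·4 + 1·4 + 2·3 + 2·2 = 4
h_11 = 0·4 + 1·4 + 2·4 + 2·3 = 3
h_12 = 0·3 + 1·4 + 2·4 + 2·4 = 0
h_13 = 0·0 + 1·3 + 2·4 + 2·4 = 4
h_14 = 0·4 + 1·0 + 2·3 + 2·4 = 4
h_15 = 0·4 + 1·4 + 2·0 + 2·3 = 0
h_16 = 0·0 + 1·4 + 2·4 + 2·0 = 2
h_17 = 0·2 + 1·0 + 2·4 + 2·4 = 1
h_18 = 0·1 + 1·2 + 2·0 + 2·4 = 0
h_19 = 0·0 + 1·1 + 2·2 + 2·0 = 0
h_20 = 0·0 + 1·0 + 2·1 + 2·2 = 1
h_21 = 0·1 + 1·0 + 2·0 + 2·1 = 2
h_22 = 0·2 + 1·1 + 2·0 + 2·0 = 1
h_23 = 0·1 + 1·2 + 2·1 + 2·0 = 4
h_24 = 0·4 + 1·1 + 2·2 + 2·1 = 2
h_25 = 0·2 + 1·4 + 2·1 + 2·2 = 0
h_26 = 0·0 + 1·2 + 2·4 + 2·1 = 2
h_27 = 0·2 + 1·0 + 2·2 + 2·4 = 2
h_28 = 0·2 + 1·2 + 2·0 + 2·2 = 1
h_29 = 0·1 + 1·2 + 2·2 + 2·0 = 1
h_30 = 0·1 + 1·1 + 2·2 + 2·2 = 4
h_31 = 0·4 + 1·1 + 2·1 + 2·2 = 2
h_32 = 0·2 + 1·4 + 2·1 + 2·1 = 3
h_33 = 0·3 + 1·2 + 2·4 + 2·1 = 2
h_34 = 0·2 + 1·3 + 2·2 + 2·4 = 0
h_35 = 0·0 + 1·2 + 2·3 + 2·2 = 2
h_36 = 0·2 + 1·0 + 2·2 + 2·3 = 0
h_37 = 0·0 + 1·2 + 2·0 + 2·2 = 1
h_38 = 0·1 + 1·0 + 2·2 + 2·0 = 4
h_39 = 0·4 + 1·1 + 2·0 + 2·2 = 0
h_40 = 0·0 + 1·4 + 2·1 + 2·0 = 1
h_41 = 0·1 + 1·0 + 2·4 + 2·1 = 0
h_42 = 0·0 + 1·1 + 2·0 + 2·4 = 4
h_43 = 0·4 + 1·0 + 2·1 + 2·0 = 2
h_44 = 0·2 + 1·4 + 2·0 + 2·1 = 1
h_45 = 0·1 + 1·2 + 2·4 + 2·0 = 0
h_46 = 0·0 + 1·1 + 2·2 + 2·4 = 3
h_47 = 0·3 + 1·0 + 2·1 + 2·2 = 1
h_48 = 0·1 + 1·3 + 2·0 + 2·1 = 0
h_49 = 0·0 + 1·1 + 2·3 + 2·0 = 2
h_50 = 0·2 + 1·0 + 2·1 + 2·3 = 3
h_51 = 0·3 + 1·2 + 2·0 + 2·1 = 4
h_52 = 0·4 + 1·3 + 2·2 + 2·0 = 2
h_53 = 0·2 + 1·4 + 2·3 + 2·2 = 4
h_54 = 0·4 + 1·2 + 2·4 + 2·3 = 1
h_55 = 0·1 + 1·4 + 2·2 + 2·4 = 1
h_56 = 0·1 + 1·1 + 2·4 + 2·2 = 3
h_57 = 0·3 + 1·1 + 2·1 + 2·4 = 1
h_58 = 0·1 + 1·3 + 2·1 + 2·1 = 2
h_59 = 0·2 + 1·1 + 2·3 + 2·1 = 4
h_60 = 0·4 + 1·2 + 2·1 + 2·3 = 0
h_61 = 0·0 + 1·4 + 2·2 + 2·1 = 0
h_62 = 0·0 + 1·0 + 2·4 + 2·2 = 2
h_63 = 0·2 + 1·0 + 2·0 + 2·4 = 3
h_64 = 0·3 + 1·2 + 2·0 + 2·0 = 2
h_65 = 0·2 + 1·3 + 2·2 + 2·0 = 2
h_66 = 0·2 + 1·2 + 2·3 + 2·2 = 2
h_67 = 0·2 + 1·2 + 2·2 + 2·3 = 2
h_68 = 0·2 + 1·2 + 2·2 + 2·2 = 0
h_69 = 0·0 + 1·2 + 2·2 + 2·2 = 0
h_70 = 0·0 + 1·0 + 2·2 + 2·2 = 3
h_71 = 0·3 + 1·0 + 2·0 + 2·2 = 4
h_72 = 0·4 + 1·3 + 2·0 + 2·0 = 3
h_73 = 0·3 + 1·4 + 2·3 + 2·0 = 0
h_74 = 0·0 + 1·3 + 2·4 + 2·3 = 2
h_75 = 0·2 + 1·0 + 2·3 + 2·4 = 4
h_76 = 0·4 + 1·2 + 2·0 + 2·3 = 3
h_77 = 0·3 + 1·4 + 2·2 + 2·0 = 3
h_78 = 0·3 + 1·3 + 2·4 + 2·2 = 0
h_79 = 0·0 + 1·3 + 2·3 + 2·4 = 2
h_80 = 0·2 + 1·0 + 2·3 + 2·3 = 2
h_81 = 0·2 + 1·2 + 2·0 + 2·3 = 3
h_82 = 0·3 + 1·2 + 2·2 + 2·0 = 1
h_83 = 0·1 + 1·3 + 2·2 + 2·2 = 1
h_84 = 0·1 + 1·1 + 2·3 + 2·2 = 1
h_85 = 0·1 + 1·1 + 2·1 + 2·3 = 4
h_86 = 0·4 + 1·1 + 2·1 + 2·1 = 0
h_87 = 0·0 + 1·4 + 2·1 + 2·1 = 3
h_88 = 0·3 + 1·0 + 2·4 + 2·1 = 0
h_89 = 0·0 + 1·3 + 2·0 + 2·4 = 1
h_90 = 0·1 + 1·0 + 2·3 + 2·0 = 1
h_91 = 0·1 + 1·1 + 2·0 + 2·3 = 2
h_92 = 0·2 + 1·1 + 2·1 + 2·0 = 3
h_93 = 0·3 + 1·2 + 2·1 + 2·1 = 1
h_94 = 0·1 + 1·3 + 2·2 + 2·1 = 4
h_95 = 0·4 + 1·1 + 2·3 + 2·2 = 1
h_96 = 0·1 + 1·4 + 2·1 + 2·3 = 2
h_97 = 0·2 + 1·1 + 2·4 + 2·1 = 1
h_98 = 0·1 + 1·2 + 2·1 + 2·4 = 2
h_99 = 0·2 + 1·1 + 2·2 + 2·1 = 2
h_100 = 0·2 + 1·2 + 2·1 + 2·2 = 3
h_101 = 0·3 + 1·2 + 2·2 + 2·1 = 3
h_102 = 0·3 + 1·3 + 2·2 + 2·2 = 1
h_103 = 0·1 + 1·3 + 2·3 + 2·2 = 3
h_104 = 0·3 + 1·1 + 2·3 + 2·3 = 3
h_105 = 0·3 + 1·3 + 2·1 + 2·3 = 1
h_106 = 0·1 + 1·3 + 2·3 + 2·1 = 1
h_107 = 0·1 + 1·1 + 2·3 + 2·3 = 3
h_108 = 0·3 + 1·1 + 2·1 + 2·3 = 4
h_109 = 0·4 + 1·3 + 2·1 + 2·1 = 2
h_110 = 0·2 + 1·4 + 2·3 + 2·1 = 2
h_111 = 0·2 + 1·2 + 2·4 + 2·3 = 1
h_112 = 0·1 + 1·2 + 2·2 + 2·4 = 4
h_113 = 0·4 + 1·1 + 2·2 + 2·2 = 4
h_114 = 0·4 + 1·4 + 2·1 + 2·2 = 0
h_115 = 0·0 + 1·4 + 2·4 + 2·1 = 4
h_116 = 0·4 + 1·0 + 2·4 + 2·4 = 1
h_117 = 0·1 + 1·4 + 2·0 + 2·4 = 2
h_118 = 0·2 + 1·1 + 2·4 + 2·0 = 4
h_119 = 0·4 + 1·2 + 2·1 + 2·4 = 2
h_120 = 0·2 + 1·4 + 2·2 + 2·1 = 0
h_121 = 0·0 + 1·2 + 2·4 + 2·2 = 4
h_122 = 0·4 + 1·0 + 2·2 + 2·4 = 2
h_123 = 0·2 + 1·4 + 2·0 + 2·2 = 3
h_124 = 0·3 + 1·2 + 2·4 + 2·0 = 0
h_125 = 0·0 + 1·3 + 2·2 + 2·4 = 0
h_126 = 0·0 + 1·0 + 2·3 + 2·2 = 0
h_127 = 0·0 + 1·0 + 2·0 + 2·3 = 1
(h_124, h_125, h_126, h_127) = (0, 0, 0, 1) = (h_0, h_1, h_2, h_3), so the sequence has period 124.
300 ≡ 52 (mod 124), hence h_300 = h_52 = 2.

2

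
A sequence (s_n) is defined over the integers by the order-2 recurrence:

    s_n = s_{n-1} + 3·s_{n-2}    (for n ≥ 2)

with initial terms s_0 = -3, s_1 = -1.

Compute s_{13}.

-69649

s_2 = 1·-1 + 3·-3 = -10
s_3 = 1·-10 + 3·-1 = -13
s_4 = 1·-13 + 3·-10 = -43
s_5 = 1·-43 + 3·-13 = -82
s_6 = 1·-82 + 3·-43 = -211
s_7 = 1·-211 + 3·-82 = -457
s_8 = 1·-457 + 3·-211 = -1090
s_9 = 1·-1090 + 3·-457 = -2461
s_10 = 1·-2461 + 3·-1090 = -5731
s_11 = 1·-5731 + 3·-2461 = -13114
s_12 = 1·-13114 + 3·-5731 = -30307
s_13 = 1·-30307 + 3·-13114 = -69649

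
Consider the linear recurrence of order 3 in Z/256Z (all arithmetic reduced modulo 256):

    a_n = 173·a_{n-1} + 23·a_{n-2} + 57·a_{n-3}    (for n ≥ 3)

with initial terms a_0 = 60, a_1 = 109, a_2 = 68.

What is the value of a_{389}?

49

a_3 = 173·68 + 23·109 + 57·60 = 27
a_4 = 173·27 + 23·68 + 57·109 = 160
a_5 = 173·160 + 23·27 + 57·68 = 177
a_6 = 173·177 + 23·160 + 57·27 = 0
a_7 = 173·0 + 23·177 + 57·160 = 135
a_8 = 173·135 + 23·0 + 57·177 = 164
Continuing the recurrence:
  a_9 = 245;  a_10 = 92;  a_11 = 179;  a_12 = 200;  a_13 = 185;  a_14 = 216
  a_15 = 31;  a_16 = 140;  a_17 = 125;  a_18 = 244;  a_19 = 75;  a_20 = 112
  a_21 = 193;  a_22 = 48;  a_23 = 183;  a_24 = 244;  a_25 = 5;  a_26 = 12
  a_27 = 227;  a_28 = 152;  a_29 = 201;  a_30 = 8;  a_31 = 79;  a_32 = 220
  a_33 = 141;  a_34 = 164;  a_35 = 123;  a_36 = 64;  a_37 = 209;  a_38 = 96
  a_39 = 231;  a_40 = 68;  a_41 = 21;  a_42 = 188;  a_43 = 19;  a_44 = 104
  a_45 = 217;  a_46 = 56;  a_47 = 127;  a_48 = 44;  a_49 = 157;  a_50 = 84
  a_51 = 171;  a_52 = 16;  a_53 = 225;  a_54 = 144;  a_55 = 23;  a_56 = 148
  a_57 = 37;  a_58 = 108;  a_59 = 67;  a_60 = 56;  a_61 = 233;  a_62 = 104
  a_63 = 175;  a_64 = 124;  a_65 = 173;  a_66 = 4;  a_67 = 219;  a_68 = 224
  a_69 = 241;  a_70 = 192;  a_71 = 71;  a_72 = 228;  a_73 = 53;  a_74 = 28
  a_75 = 115;  a_76 = 8;  a_77 = 249;  a_78 = 152;  a_79 = 223;  a_80 = 204
  a_81 = 189;  a_82 = 180;  a_83 = 11;  a_84 = 176;  a_85 = 1;  a_86 = 240
  a_87 = 119;  a_88 = 52;  a_89 = 69;  a_90 = 204;  a_91 = 163;  a_92 = 216
  a_93 = 9;  a_94 = 200;  a_95 = 15;  a_96 = 28;  a_97 = 205;  a_98 = 100
  a_99 = 59;  a_100 = 128;  a_101 = 17;  a_102 = 32;  a_103 = 167;  a_104 = 132
  a_105 = 85;  a_106 = 124;  a_107 = 211;  a_108 = 168;  a_109 = 25;  a_110 = 248
  a_111 = 63;  a_112 = 108;  a_113 = 221;  a_114 = 20;  a_115 = 107;  a_116 = 80
  a_117 = 33;  a_118 = 80;  a_119 = 215;  a_120 = 212;  a_121 = 101;  a_122 = 44
  a_123 = 3;  a_124 = 120;  a_125 = 41;  a_126 = 40;  a_127 = 111;  a_128 = 188
  a_129 = 237;  a_130 = 196;  a_131 = 155;  a_132 = 32;  a_133 = 49;  a_134 = 128
  a_135 = 7;  a_136 = 36;  a_137 = 117;  a_138 = 220;  a_139 = 51;  a_140 = 72
  a_141 = 57;  a_142 = 88;  a_143 = 159;  a_144 = 12;  a_145 = 253;  a_146 = 116
  a_147 = 203;  a_148 = 240;  a_149 = 65;  a_150 = 176;  a_151 = 55;  a_152 = 116
  a_153 = 133;  a_154 = 140;  a_155 = 99;  a_156 = 24;  a_157 = 73;  a_158 = 136
  a_159 = 207;  a_160 = 92;  a_161 = 13;  a_162 = 36;  a_163 = 251;  a_164 = 192
  a_165 = 81;  a_166 = 224;  a_167 = 103;  a_168 = 196;  a_169 = 149;  a_170 = 60
  a_171 = 147;  a_172 = 232;  a_173 = 89;  a_174 = 184;  a_175 = 255;  a_176 = 172
  a_177 = 29;  a_178 = 212;  a_179 = 43;  a_180 = 144;  a_181 = 97;  a_182 = 16
  a_183 = 151;  a_184 = 20;  a_185 = 165;  a_186 = 236;  a_187 = 195;  a_188 = 184
  a_189 = 105;  a_190 = 232;  a_191 = 47;  a_192 = 252;  a_193 = 45;  a_194 = 132
  a_195 = 91;  a_196 = 96;  a_197 = 113;  a_198 = 64;  a_199 = 199;  a_200 = 100
  a_201 = 181;  a_202 = 156;  a_203 = 243;  a_204 = 136;  a_205 = 121;  a_206 = 24
  a_207 = 95;  a_208 = 76;  a_209 = 61;  a_210 = 52;  a_211 = 139;  a_212 = 48
  a_213 = 129;  a_214 = 112;  a_215 = 247;  a_216 = 180;  a_217 = 197;  a_218 = 76
  a_219 = 35;  a_220 = 88;  a_221 = 137;  a_222 = 72;  a_223 = 143;  a_224 = 156
  a_225 = 77;  a_226 = 228;  a_227 = 187;  a_228 = 0;  a_229 = 145;  a_230 = 160
  a_231 = 39;  a_232 = 4;  a_233 = 213;  a_234 = 252;  a_235 = 83;  a_236 = 40
  a_237 = 153;  a_238 = 120;  a_239 = 191;  a_240 = 236;  a_241 = 93;  a_242 = 148
  a_243 = 235;  a_244 = 208;  a_245 = 161;  a_246 = 208;  a_247 = 87;  a_248 = 84
  a_249 = 229;  a_250 = 172;  a_251 = 131;  a_252 = 248;  a_253 = 169;  a_254 = 168
  a_255 = 239;  a_256 = 60;  a_257 = 109;  a_258 = 68;  a_259 = 27;  a_260 = 160
  a_261 = 177;  a_262 = 0;  a_263 = 135;  a_264 = 164;  a_265 = 245;  a_266 = 92
  a_267 = 179;  a_268 = 200;  a_269 = 185;  a_270 = 216;  a_271 = 31;  a_272 = 140
  a_273 = 125;  a_274 = 244;  a_275 = 75;  a_276 = 112;  a_277 = 193;  a_278 = 48
  a_279 = 183;  a_280 = 244;  a_281 = 5;  a_282 = 12;  a_283 = 227;  a_284 = 152
  a_285 = 201;  a_286 = 8;  a_287 = 79;  a_288 = 220;  a_289 = 141;  a_290 = 164
  a_291 = 123;  a_292 = 64;  a_293 = 209;  a_294 = 96;  a_295 = 231;  a_296 = 68
  a_297 = 21;  a_298 = 188;  a_299 = 19;  a_300 = 104;  a_301 = 217;  a_302 = 56
  a_303 = 127;  a_304 = 44;  a_305 = 157;  a_306 = 84;  a_307 = 171;  a_308 = 16
  a_309 = 225;  a_310 = 144;  a_311 = 23;  a_312 = 148;  a_313 = 37;  a_314 = 108
  a_315 = 67;  a_316 = 56;  a_317 = 233;  a_318 = 104;  a_319 = 175;  a_320 = 124
  a_321 = 173;  a_322 = 4;  a_323 = 219;  a_324 = 224;  a_325 = 241;  a_326 = 192
  a_327 = 71;  a_328 = 228;  a_329 = 53;  a_330 = 28;  a_331 = 115;  a_332 = 8
  a_333 = 249;  a_334 = 152;  a_335 = 223;  a_336 = 204;  a_337 = 189;  a_338 = 180
  a_339 = 11;  a_340 = 176;  a_341 = 1;  a_342 = 240;  a_343 = 119;  a_344 = 52
  a_345 = 69;  a_346 = 204;  a_347 = 163;  a_348 = 216;  a_349 = 9;  a_350 = 200
  a_351 = 15;  a_352 = 28;  a_353 = 205;  a_354 = 100;  a_355 = 59;  a_356 = 128
  a_357 = 17;  a_358 = 32;  a_359 = 167;  a_360 = 132;  a_361 = 85;  a_362 = 124
  a_363 = 211;  a_364 = 168;  a_365 = 25;  a_366 = 248;  a_367 = 63;  a_368 = 108
  a_369 = 221;  a_370 = 20;  a_371 = 107;  a_372 = 80;  a_373 = 33;  a_374 = 80
  a_375 = 215;  a_376 = 212;  a_377 = 101;  a_378 = 44;  a_379 = 3;  a_380 = 120
  a_381 = 41;  a_382 = 40;  a_383 = 111;  a_384 = 188;  a_385 = 237;  a_386 = 196
  a_387 = 155
a_388 = 173·155 + 23·196 + 57·237 = 32
a_389 = 173·32 + 23·155 + 57·196 = 49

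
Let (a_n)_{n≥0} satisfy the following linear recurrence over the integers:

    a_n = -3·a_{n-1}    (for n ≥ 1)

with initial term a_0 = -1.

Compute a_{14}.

a_1 = -3·-1 = 3
a_2 = -3·3 = -9
a_3 = -3·-9 = 27
a_4 = -3·27 = -81
a_5 = -3·-81 = 243
a_6 = -3·243 = -729
a_7 = -3·-729 = 2187
a_8 = -3·2187 = -6561
a_9 = -3·-6561 = 19683
a_10 = -3·19683 = -59049
a_11 = -3·-59049 = 177147
a_12 = -3·177147 = -531441
a_13 = -3·-531441 = 1594323
a_14 = -3·1594323 = -4782969

-4782969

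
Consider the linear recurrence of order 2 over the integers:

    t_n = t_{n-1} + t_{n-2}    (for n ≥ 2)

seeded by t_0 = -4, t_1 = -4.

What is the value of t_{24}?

t_2 = 1·-4 + 1·-4 = -8
t_3 = 1·-8 + 1·-4 = -12
t_4 = 1·-12 + 1·-8 = -20
t_5 = 1·-20 + 1·-12 = -32
t_6 = 1·-32 + 1·-20 = -52
t_7 = 1·-52 + 1·-32 = -84
t_8 = 1·-84 + 1·-52 = -136
t_9 = 1·-136 + 1·-84 = -220
t_10 = 1·-220 + 1·-136 = -356
t_11 = 1·-356 + 1·-220 = -576
t_12 = 1·-576 + 1·-356 = -932
t_13 = 1·-932 + 1·-576 = -1508
t_14 = 1·-1508 + 1·-932 = -2440
t_15 = 1·-2440 + 1·-1508 = -3948
t_16 = 1·-3948 + 1·-2440 = -6388
t_17 = 1·-6388 + 1·-3948 = -10336
t_18 = 1·-10336 + 1·-6388 = -16724
t_19 = 1·-16724 + 1·-10336 = -27060
t_20 = 1·-27060 + 1·-16724 = -43784
t_21 = 1·-43784 + 1·-27060 = -70844
t_22 = 1·-70844 + 1·-43784 = -114628
t_23 = 1·-114628 + 1·-70844 = -185472
t_24 = 1·-185472 + 1·-114628 = -300100

-300100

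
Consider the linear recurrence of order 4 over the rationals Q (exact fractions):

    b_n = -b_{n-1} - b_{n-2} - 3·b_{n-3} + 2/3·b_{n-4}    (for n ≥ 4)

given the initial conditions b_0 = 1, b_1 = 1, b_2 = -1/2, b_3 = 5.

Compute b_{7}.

b_4 = -1·5 + -1·-1/2 + -3·1 + 2/3·1 = -41/6
b_5 = -1·-41/6 + -1·5 + -3·-1/2 + 2/3·1 = 4
b_6 = -1·4 + -1·-41/6 + -3·5 + 2/3·-1/2 = -25/2
b_7 = -1·-25/2 + -1·4 + -3·-41/6 + 2/3·5 = 97/3

97/3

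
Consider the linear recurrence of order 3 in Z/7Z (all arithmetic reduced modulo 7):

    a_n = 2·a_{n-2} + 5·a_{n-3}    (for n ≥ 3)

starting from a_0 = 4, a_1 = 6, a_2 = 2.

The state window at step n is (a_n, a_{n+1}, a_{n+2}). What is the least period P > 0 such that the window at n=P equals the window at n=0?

342

n=0: window = (4, 6, 2)
n=1: window = (6, 2, 4)
n=2: window = (2, 4, 6)
n=3: window = (4, 6, 4)
n=4: window = (6, 4, 4)
n=5: window = (4, 4, 3)
n=6: window = (4, 3, 0)
n=7: window = (3, 0, 5)
n=8: window = (0, 5, 1)
n=9: window = (5, 1, 3)
n=10: window = (1, 3, 6)
n=11: window = (3, 6, 4)
n=12: window = (6, 4, 6)
n=13: window = (4, 6, 3)
n=14: window = (6, 3, 4)
n=15: window = (3, 4, 1)
n=16: window = (4, 1, 2)
n=17: window = (1, 2, 1)
n=18: window = (2, 1, 2)
n=19: window = (1, 2, 5)
n=20: window = (2, 5, 2)
n=21: window = (5, 2, 6)
n=22: window = (2, 6, 1)
n=23: window = (6, 1, 1)
n=24: window = (1, 1, 4)
n=25: window = (1, 4, 0)
n=26: window = (4, 0, 6)
n=27: window = (0, 6, 6)
n=28: window = (6, 6, 5)
n=29: window = (6, 5, 0)
n=30: window = (5, 0, 5)
n=31: window = (0, 5, 4)
n=32: window = (5, 4, 3)
n=33: window = (4, 3, 5)
n=34: window = (3, 5, 5)
n=35: window = (5, 5, 4)
n=36: window = (5, 4, 0)
n=37: window = (4, 0, 5)
n=38: window = (0, 5, 6)
n=39: window = (5, 6, 3)
n=40: window = (6, 3, 2)
…
n=340: window = (0, 3, 4)
n=341: window = (3, 4, 6)
n=342: window = (4, 6, 2)
window at n=342 equals window at n=0 → period = 342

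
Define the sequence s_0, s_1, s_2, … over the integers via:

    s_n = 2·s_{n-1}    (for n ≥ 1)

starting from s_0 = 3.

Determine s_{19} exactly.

s_1 = 2·3 = 6
s_2 = 2·6 = 12
s_3 = 2·12 = 24
s_4 = 2·24 = 48
s_5 = 2·48 = 96
s_6 = 2·96 = 192
s_7 = 2·192 = 384
s_8 = 2·384 = 768
s_9 = 2·768 = 1536
s_10 = 2·1536 = 3072
s_11 = 2·3072 = 6144
s_12 = 2·6144 = 12288
s_13 = 2·12288 = 24576
s_14 = 2·24576 = 49152
s_15 = 2·49152 = 98304
s_16 = 2·98304 = 196608
s_17 = 2·196608 = 393216
s_18 = 2·393216 = 786432
s_19 = 2·786432 = 1572864

1572864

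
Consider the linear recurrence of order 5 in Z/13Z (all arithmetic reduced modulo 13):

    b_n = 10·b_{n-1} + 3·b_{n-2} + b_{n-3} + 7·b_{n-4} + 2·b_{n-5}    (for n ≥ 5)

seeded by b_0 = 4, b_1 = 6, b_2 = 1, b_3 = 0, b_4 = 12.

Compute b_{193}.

b_5 = 10·12 + 3·0 + 1·1 + 7·6 + 2·4 = 2
b_6 = 10·2 + 3·12 + 1·0 + 7·1 + 2·6 = 10
b_7 = 10·10 + 3·2 + 1·12 + 7·0 + 2·1 = 3
b_8 = 10·3 + 3·10 + 1·2 + 7·12 + 2·0 = 3
b_9 = 10·3 + 3·3 + 1·10 + 7·2 + 2·12 = 9
b_10 = 10·9 + 3·3 + 1·3 + 7·10 + 2·2 = 7
Continuing the recurrence:
  b_11 = 11;  b_12 = 11;  b_13 = 11;  b_14 = 0;  b_15 = 5;  b_16 = 4
  b_17 = 11;  b_18 = 6;  b_19 = 2;  b_20 = 9;  b_21 = 5;  b_22 = 0
  b_23 = 11;  b_24 = 0;  b_25 = 8;  b_26 = 10;  b_27 = 6;  b_28 = 3
  b_29 = 10;  b_30 = 6;  b_31 = 12;  b_32 = 12;  b_33 = 4;  b_34 = 7
  b_35 = 8;  b_36 = 5;  b_37 = 3;  b_38 = 6;  b_39 = 1;  b_40 = 4
  b_41 = 2;  b_42 = 3;  b_43 = 7;  b_44 = 7;  b_45 = 12;  b_46 = 4
  b_47 = 8;  b_48 = 11;  b_49 = 2;  b_50 = 9;  b_51 = 2;  b_52 = 12
  b_53 = 2;  b_54 = 8;  b_55 = 0;  b_56 = 10;  b_57 = 3;  b_58 = 3
  b_59 = 0;  b_60 = 4;  b_61 = 6;  b_62 = 8;  b_63 = 4;  b_64 = 7
  b_65 = 10;  b_66 = 11;  b_67 = 9;  b_68 = 8;  b_69 = 7;  b_70 = 5
  b_71 = 8;  b_72 = 7;  b_73 = 8;  b_74 = 2;  b_75 = 0;  b_76 = 1
  b_77 = 4;  b_78 = 8;  b_79 = 6;  b_80 = 4;  b_81 = 5;  b_82 = 2
  b_83 = 6;  b_84 = 7;  b_85 = 3;  b_86 = 3;  b_87 = 1;  b_88 = 5
  b_89 = 0;  b_90 = 4;  b_91 = 6;  b_92 = 5;  b_93 = 4;  b_94 = 11
  b_95 = 8;  b_96 = 8;  b_97 = 10;  b_98 = 9;  b_99 = 11;  b_100 = 11
  b_101 = 4;  b_102 = 11;  b_103 = 7;  b_104 = 11;  b_105 = 10;  b_106 = 4
  b_107 = 9;  b_108 = 8;  b_109 = 8;  b_110 = 5;  b_111 = 10;  b_112 = 2
  b_113 = 10;  b_114 = 11;  b_115 = 1;  b_116 = 9;  b_117 = 9;  b_118 = 7
  b_119 = 5;  b_120 = 2;  b_121 = 6;  b_122 = 8;  b_123 = 6;  b_124 = 10
  b_125 = 3;  b_126 = 4;  b_127 = 0;  b_128 = 6;  b_129 = 1;  b_130 = 10
  b_131 = 0;  b_132 = 8;  b_133 = 5;  b_134 = 3;  b_135 = 8;  b_136 = 7
  b_137 = 5;  b_138 = 6;  b_139 = 1;  b_140 = 7;  b_141 = 11;  b_142 = 2
  b_143 = 1;  b_144 = 0;  b_145 = 5;  b_146 = 9;  b_147 = 12;  b_148 = 11
  b_149 = 8;  b_150 = 3;  b_151 = 11;  b_152 = 7;  b_153 = 2;  b_154 = 11
  b_155 = 11;  b_156 = 8;  b_157 = 9;  b_158 = 11;  b_159 = 10;  b_160 = 12
  b_161 = 6;  b_162 = 6;  b_163 = 0;  b_164 = 11;  b_165 = 0;  b_166 = 9
  b_167 = 9;  b_168 = 12;  b_169 = 9;  b_170 = 3;  b_171 = 7;  b_172 = 8
  b_173 = 9;  b_174 = 4;  b_175 = 0;  b_176 = 0;  b_177 = 5;  b_178 = 5
  b_179 = 8;  b_180 = 9;  b_181 = 11;  b_182 = 8;  b_183 = 6;  b_184 = 5
  b_185 = 2;  b_186 = 2;  b_187 = 11;  b_188 = 9;  b_189 = 6;  b_190 = 12
  b_191 = 7
b_192 = 10·7 + 3·12 + 1·6 + 7·9 + 2·11 = 2
b_193 = 10·2 + 3·7 + 1·12 + 7·6 + 2·9 = 9

9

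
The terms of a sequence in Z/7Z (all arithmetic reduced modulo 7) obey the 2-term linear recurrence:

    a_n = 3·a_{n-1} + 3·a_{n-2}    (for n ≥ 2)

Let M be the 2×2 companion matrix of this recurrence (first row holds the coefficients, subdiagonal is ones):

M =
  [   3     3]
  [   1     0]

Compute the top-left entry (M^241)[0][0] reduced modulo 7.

(M^241)[0][0] is the top entry after applying M 241 times to the unit state (1, 0). Equivalently it is h_{242} for the auxiliary sequence (h_n) obeying the same recurrence with h_1 = 1 and h_i = 0 for 0 ≤ i < 1:
h_2 = 3·1 + 3·0 = 3
h_3 = 3·3 + 3·1 = 5
h_4 = 3·5 + 3·3 = 3
h_5 = 3·3 + 3·5 = 3
h_6 = 3·3 + 3·3 = 4
h_7 = 3·4 + 3·3 = 0
h_8 = 3·0 + 3·4 = 5
h_9 = 3·5 + 3·0 = 1
h_10 = 3·1 + 3·5 = 4
h_11 = 3·4 + 3·1 = 1
h_12 = 3·1 + 3·4 = 1
h_13 = 3·1 + 3·1 = 6
h_14 = 3·6 + 3·1 = 0
h_15 = 3·0 + 3·6 = 4
h_16 = 3·4 + 3·0 = 5
h_17 = 3·5 + 3·4 = 6
h_18 = 3·6 + 3·5 = 5
h_19 = 3·5 + 3·6 = 5
h_20 = 3·5 + 3·5 = 2
h_21 = 3·2 + 3·5 = 0
h_22 = 3·0 + 3·2 = 6
h_23 = 3·6 + 3·0 = 4
h_24 = 3·4 + 3·6 = 2
h_25 = 3·2 + 3·4 = 4
h_26 = 3·4 + 3·2 = 4
h_27 = 3·4 + 3·4 = 3
h_28 = 3·3 + 3·4 = 0
h_29 = 3·0 + 3·3 = 2
h_30 = 3·2 + 3·0 = 6
h_31 = 3·6 + 3·2 = 3
h_32 = 3·3 + 3·6 = 6
h_33 = 3·6 + 3·3 = 6
h_34 = 3·6 + 3·6 = 1
h_35 = 3·1 + 3·6 = 0
h_36 = 3·0 + 3·1 = 3
h_37 = 3·3 + 3·0 = 2
h_38 = 3·2 + 3·3 = 1
h_39 = 3·1 + 3·2 = 2
h_40 = 3·2 + 3·1 = 2
h_41 = 3·2 + 3·2 = 5
h_42 = 3·5 + 3·2 = 0
h_43 = 3·0 + 3·5 = 1
(h_42, h_43) = (0, 1) = (h_0, h_1), so the sequence has period 42.
242 ≡ 32 (mod 42), hence h_242 = h_32 = 6.

6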